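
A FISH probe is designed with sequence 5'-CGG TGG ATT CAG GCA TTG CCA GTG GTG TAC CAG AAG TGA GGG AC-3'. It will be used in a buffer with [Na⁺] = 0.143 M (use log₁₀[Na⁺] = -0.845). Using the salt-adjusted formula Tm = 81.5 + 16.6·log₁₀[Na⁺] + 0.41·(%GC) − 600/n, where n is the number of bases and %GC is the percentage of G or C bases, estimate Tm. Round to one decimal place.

Length n = 44. G=17, A=10, T=9, C=8
G+C = 25, so %GC = 25/44 × 100 = 56.818%
Salt term: 16.6 × (-0.845) = -14.027
GC term: 0.41 × 56.818 = 23.295; length term: −600/44 = −13.636
Tm = 81.5 + (-14.027) + 23.295 − 13.636 = 77.132 → 77.1°C

77.1°C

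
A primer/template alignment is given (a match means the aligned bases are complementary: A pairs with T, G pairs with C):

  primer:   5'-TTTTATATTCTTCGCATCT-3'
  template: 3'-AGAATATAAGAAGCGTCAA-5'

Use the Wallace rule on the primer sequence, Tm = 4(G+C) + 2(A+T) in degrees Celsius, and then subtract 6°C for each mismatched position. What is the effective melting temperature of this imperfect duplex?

Primer base counts: A=3, T=11, G=1, C=4 → A+T=14, G+C=5
Perfect-match Tm = 2(14) + 4(5) = 28 + 20 = 48°C
Mismatches (positions where the bases are not complementary): 3 (at positions 2, 17, 18)
Effective Tm = 48 − 3×6 = 48 − 18 = 30°C

30°C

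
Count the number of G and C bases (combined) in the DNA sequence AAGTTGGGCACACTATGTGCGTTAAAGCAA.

Scanning the sequence gives G=8, C=5, A=10, T=7.
Total G or C: 8 + 5 = 13

13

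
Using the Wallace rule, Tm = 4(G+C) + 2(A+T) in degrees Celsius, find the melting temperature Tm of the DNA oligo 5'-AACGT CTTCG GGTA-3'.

42°C

T=4, G=4, A=3, C=3
So N_AT = 7 and N_GC = 7.
Tm = 2(7) + 4(7) = 14 + 28 = 42°C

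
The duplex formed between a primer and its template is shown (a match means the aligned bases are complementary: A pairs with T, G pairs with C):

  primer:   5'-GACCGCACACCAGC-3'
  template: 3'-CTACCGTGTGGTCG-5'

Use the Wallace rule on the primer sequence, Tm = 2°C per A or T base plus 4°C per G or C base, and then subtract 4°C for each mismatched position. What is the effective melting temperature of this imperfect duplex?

40°C

Primer base counts: A=4, T=0, G=3, C=7 → A+T=4, G+C=10
Perfect-match Tm = 2(4) + 4(10) = 8 + 40 = 48°C
Mismatches (positions where the bases are not complementary): 2 (at positions 3, 4)
Effective Tm = 48 − 2×4 = 48 − 8 = 40°C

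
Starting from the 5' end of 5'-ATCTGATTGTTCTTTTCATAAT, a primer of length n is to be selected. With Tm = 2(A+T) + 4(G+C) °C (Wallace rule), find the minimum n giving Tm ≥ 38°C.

n = 15

First 14 bases: ATCTGATTGTTCTT → Tm = 36°C (< 38°C)
First 15 bases: ATCTGATTGTTCTTT → Tm = 38°C (≥ 38°C)
Since every base adds ≥2°C, Tm only increases with n, so the threshold is first crossed at n = 15.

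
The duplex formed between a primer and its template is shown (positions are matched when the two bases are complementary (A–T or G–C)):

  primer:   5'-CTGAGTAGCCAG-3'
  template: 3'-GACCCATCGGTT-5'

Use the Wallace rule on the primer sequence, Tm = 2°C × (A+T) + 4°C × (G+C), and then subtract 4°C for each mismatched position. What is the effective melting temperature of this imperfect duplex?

30°C

Primer base counts: A=3, T=2, G=4, C=3 → A+T=5, G+C=7
Perfect-match Tm = 2(5) + 4(7) = 10 + 28 = 38°C
Mismatches (positions where the bases are not complementary): 2 (at positions 4, 12)
Effective Tm = 38 − 2×4 = 38 − 8 = 30°C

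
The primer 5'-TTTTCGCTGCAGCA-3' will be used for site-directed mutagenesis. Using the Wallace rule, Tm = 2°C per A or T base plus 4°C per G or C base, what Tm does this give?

42°C

Base counts: T=5, G=3, C=4, A=2
AT pairs contribute 7, GC pairs contribute 7.
Tm = 2(7) + 4(7) = 14 + 28 = 42°C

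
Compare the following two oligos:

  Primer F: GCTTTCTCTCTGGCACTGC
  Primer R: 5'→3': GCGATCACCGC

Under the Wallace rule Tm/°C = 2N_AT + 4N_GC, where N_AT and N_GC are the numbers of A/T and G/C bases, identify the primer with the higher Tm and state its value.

Primer F: A+T=8, G+C=11 → Tm = 2(8)+4(11) = 60°C
Primer R: A+T=3, G+C=8 → Tm = 2(3)+4(8) = 38°C
60°C vs 38°C → primer F is higher.

Primer F, 60°C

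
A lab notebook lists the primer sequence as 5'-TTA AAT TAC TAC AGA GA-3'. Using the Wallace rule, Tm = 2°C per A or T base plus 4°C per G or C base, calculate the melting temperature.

42°C

C=2, T=5, G=2, A=8
AT pairs contribute 13, GC pairs contribute 4.
Tm = 2(13) + 4(4) = 26 + 16 = 42°C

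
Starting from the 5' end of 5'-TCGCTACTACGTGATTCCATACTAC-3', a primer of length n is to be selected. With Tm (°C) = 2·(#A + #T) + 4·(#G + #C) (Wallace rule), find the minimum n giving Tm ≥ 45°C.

First 15 bases: TCGCTACTACGTGAT → Tm = 44°C (< 45°C)
First 16 bases: TCGCTACTACGTGATT → Tm = 46°C (≥ 45°C)
Since every base adds ≥2°C, Tm only increases with n, so the threshold is first crossed at n = 16.

n = 16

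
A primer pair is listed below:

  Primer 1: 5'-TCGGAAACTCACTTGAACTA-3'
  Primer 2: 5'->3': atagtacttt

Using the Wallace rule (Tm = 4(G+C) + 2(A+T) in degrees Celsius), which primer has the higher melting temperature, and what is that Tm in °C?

Primer 1: A+T=12, G+C=8 → Tm = 2(12)+4(8) = 56°C
Primer 2: A+T=8, G+C=2 → Tm = 2(8)+4(2) = 24°C
56°C vs 24°C → primer 1 is higher.

Primer 1, 56°C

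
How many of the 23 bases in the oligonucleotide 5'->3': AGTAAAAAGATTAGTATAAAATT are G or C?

Counting bases: C=0, T=7, A=13, G=3
G+C = 3 + 0 = 3

3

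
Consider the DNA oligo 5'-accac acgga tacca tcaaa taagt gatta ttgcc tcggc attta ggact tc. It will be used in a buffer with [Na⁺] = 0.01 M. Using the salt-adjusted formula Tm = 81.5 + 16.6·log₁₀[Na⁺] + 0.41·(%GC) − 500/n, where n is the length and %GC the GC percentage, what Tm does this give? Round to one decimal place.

56.0°C

Length n = 52. Scanning the sequence gives C=13, T=14, G=9, A=16.
G+C = 22, so %GC = 22/52 × 100 = 42.308%
Salt term: 16.6 × (-2) = -33.2
GC term: 0.41 × 42.308 = 17.346; length term: −500/52 = −9.615
Tm = 81.5 + (-33.2) + 17.346 − 9.615 = 56.031 → 56.0°C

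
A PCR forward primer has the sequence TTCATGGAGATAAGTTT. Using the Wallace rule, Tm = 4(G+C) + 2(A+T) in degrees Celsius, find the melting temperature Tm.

Scanning the sequence gives G=4, T=7, A=5, C=1.
A+T = 12, G+C = 5
Tm = 2×12 + 4×5 = 44°C

44°C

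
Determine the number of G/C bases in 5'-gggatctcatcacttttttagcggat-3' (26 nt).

11

A=5, G=6, C=5, T=10
G+C = 6 + 5 = 11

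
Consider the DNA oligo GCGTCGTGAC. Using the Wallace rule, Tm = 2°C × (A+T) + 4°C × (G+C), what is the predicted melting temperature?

34°C

Base counts: A=1, C=3, T=2, G=4
So N_AT = 3 and N_GC = 7.
Tm = 2(3) + 4(7) = 6 + 28 = 34°C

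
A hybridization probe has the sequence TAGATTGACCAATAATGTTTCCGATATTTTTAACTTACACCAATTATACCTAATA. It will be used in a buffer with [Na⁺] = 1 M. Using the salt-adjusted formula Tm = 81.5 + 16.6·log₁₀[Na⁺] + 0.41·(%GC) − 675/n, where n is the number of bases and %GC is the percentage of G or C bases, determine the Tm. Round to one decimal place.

Length n = 55. Counting bases: C=10, T=21, A=20, G=4
G+C = 14, so %GC = 14/55 × 100 = 25.455%
Salt term: 16.6 × (0) = 0
GC term: 0.41 × 25.455 = 10.437; length term: −675/55 = −12.273
Tm = 81.5 + (0) + 10.437 − 12.273 = 79.664 → 79.7°C

79.7°C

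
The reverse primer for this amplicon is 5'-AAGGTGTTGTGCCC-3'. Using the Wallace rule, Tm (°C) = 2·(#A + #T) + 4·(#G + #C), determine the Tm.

44°C

Counting bases: G=5, T=4, C=3, A=2
AT pairs contribute 6, GC pairs contribute 8.
Tm = 4·8 + 2·6 = 32 + 12 = 44°C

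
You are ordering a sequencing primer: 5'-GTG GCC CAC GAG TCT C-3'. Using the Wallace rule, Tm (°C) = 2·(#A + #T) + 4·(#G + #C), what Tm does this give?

Scanning the sequence gives C=6, A=2, T=3, G=5.
A+T = 5, G+C = 11
Tm = 2(5) + 4(11) = 10 + 44 = 54°C

54°C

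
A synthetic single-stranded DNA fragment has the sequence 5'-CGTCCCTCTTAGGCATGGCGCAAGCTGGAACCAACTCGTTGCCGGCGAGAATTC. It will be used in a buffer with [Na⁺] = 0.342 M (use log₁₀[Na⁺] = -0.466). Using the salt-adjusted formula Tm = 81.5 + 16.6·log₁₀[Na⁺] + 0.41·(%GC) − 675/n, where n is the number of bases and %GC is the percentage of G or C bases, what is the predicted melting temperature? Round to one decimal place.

Length n = 54. Scanning the sequence gives C=17, T=11, A=11, G=15.
G+C = 32, so %GC = 32/54 × 100 = 59.259%
Salt term: 16.6 × (-0.466) = -7.736
GC term: 0.41 × 59.259 = 24.296; length term: −675/54 = −12.5
Tm = 81.5 + (-7.736) + 24.296 − 12.5 = 85.56 → 85.6°C

85.6°C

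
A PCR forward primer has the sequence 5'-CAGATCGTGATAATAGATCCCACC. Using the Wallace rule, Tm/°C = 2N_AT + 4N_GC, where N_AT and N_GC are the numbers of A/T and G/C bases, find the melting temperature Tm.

Scanning the sequence gives T=5, C=7, G=4, A=8.
A+T = 13, G+C = 11
Tm = 2×13 + 4×11 = 70°C

70°C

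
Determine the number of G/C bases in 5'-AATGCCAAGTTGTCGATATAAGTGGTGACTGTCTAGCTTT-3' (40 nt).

16

Base counts: G=10, T=14, A=10, C=6
Total G or C: 10 + 6 = 16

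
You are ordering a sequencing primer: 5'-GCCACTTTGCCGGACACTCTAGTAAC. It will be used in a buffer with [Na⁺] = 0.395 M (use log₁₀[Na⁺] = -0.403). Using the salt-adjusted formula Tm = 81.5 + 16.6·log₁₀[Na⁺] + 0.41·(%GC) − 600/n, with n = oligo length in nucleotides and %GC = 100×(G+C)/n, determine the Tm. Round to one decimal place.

Length n = 26. Scanning the sequence gives A=6, T=6, G=5, C=9.
G+C = 14, so %GC = 14/26 × 100 = 53.846%
Salt term: 16.6 × (-0.403) = -6.69
GC term: 0.41 × 53.846 = 22.077; length term: −600/26 = −23.077
Tm = 81.5 + (-6.69) + 22.077 − 23.077 = 73.81 → 73.8°C

73.8°C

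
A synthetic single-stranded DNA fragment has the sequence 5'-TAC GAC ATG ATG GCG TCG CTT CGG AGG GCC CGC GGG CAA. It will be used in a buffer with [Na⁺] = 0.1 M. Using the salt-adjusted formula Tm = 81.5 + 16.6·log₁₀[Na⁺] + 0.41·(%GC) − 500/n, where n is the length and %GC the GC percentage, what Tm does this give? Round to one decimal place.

79.4°C

Length n = 39. Scanning the sequence gives T=6, G=15, C=11, A=7.
G+C = 26, so %GC = 26/39 × 100 = 66.667%
Salt term: 16.6 × (-1) = -16.6
GC term: 0.41 × 66.667 = 27.333; length term: −500/39 = −12.821
Tm = 81.5 + (-16.6) + 27.333 − 12.821 = 79.412 → 79.4°C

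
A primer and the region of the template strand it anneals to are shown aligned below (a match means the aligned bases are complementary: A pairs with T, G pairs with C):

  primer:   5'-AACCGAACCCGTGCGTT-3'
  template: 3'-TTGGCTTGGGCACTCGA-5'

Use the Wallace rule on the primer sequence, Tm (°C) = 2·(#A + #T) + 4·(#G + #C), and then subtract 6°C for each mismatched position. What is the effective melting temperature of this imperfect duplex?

Primer base counts: A=4, T=3, G=4, C=6 → A+T=7, G+C=10
Perfect-match Tm = 2(7) + 4(10) = 14 + 40 = 54°C
Mismatches (positions where the bases are not complementary): 2 (at positions 14, 16)
Effective Tm = 54 − 2×6 = 54 − 12 = 42°C

42°C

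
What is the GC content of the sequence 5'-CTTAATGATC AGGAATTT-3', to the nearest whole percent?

Scanning the sequence gives G=3, A=6, C=2, T=7.
G+C = 3 + 2 = 5 out of 18 bases
%GC = 5/18 × 100 = 27.78% ≈ 28%

28%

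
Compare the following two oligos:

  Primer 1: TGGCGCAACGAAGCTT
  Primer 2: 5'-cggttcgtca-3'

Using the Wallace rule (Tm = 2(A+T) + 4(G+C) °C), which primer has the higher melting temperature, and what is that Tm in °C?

Primer 1, 50°C

Primer 1: A+T=7, G+C=9 → Tm = 2(7)+4(9) = 50°C
Primer 2: A+T=4, G+C=6 → Tm = 2(4)+4(6) = 32°C
50°C vs 32°C → primer 1 is higher.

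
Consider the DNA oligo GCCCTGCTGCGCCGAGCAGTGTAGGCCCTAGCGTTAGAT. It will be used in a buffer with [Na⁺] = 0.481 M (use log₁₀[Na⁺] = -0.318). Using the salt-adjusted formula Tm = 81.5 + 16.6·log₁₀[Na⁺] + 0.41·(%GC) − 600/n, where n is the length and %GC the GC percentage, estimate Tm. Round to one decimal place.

Length n = 39. Base counts: T=8, A=6, C=12, G=13
G+C = 25, so %GC = 25/39 × 100 = 64.103%
Salt term: 16.6 × (-0.318) = -5.279
GC term: 0.41 × 64.103 = 26.282; length term: −600/39 = −15.385
Tm = 81.5 + (-5.279) + 26.282 − 15.385 = 87.118 → 87.1°C

87.1°C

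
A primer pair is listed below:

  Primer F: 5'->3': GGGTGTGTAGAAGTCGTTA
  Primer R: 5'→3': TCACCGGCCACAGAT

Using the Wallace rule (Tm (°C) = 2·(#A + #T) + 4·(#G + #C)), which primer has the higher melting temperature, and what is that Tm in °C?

Primer F: A+T=10, G+C=9 → Tm = 2(10)+4(9) = 56°C
Primer R: A+T=6, G+C=9 → Tm = 2(6)+4(9) = 48°C
56°C vs 48°C → primer F is higher.

Primer F, 56°C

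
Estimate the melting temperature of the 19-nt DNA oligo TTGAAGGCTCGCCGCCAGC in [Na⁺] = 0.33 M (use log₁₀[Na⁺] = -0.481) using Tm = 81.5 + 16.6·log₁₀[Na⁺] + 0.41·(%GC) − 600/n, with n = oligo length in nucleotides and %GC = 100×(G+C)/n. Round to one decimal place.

Length n = 19. Counting bases: T=3, A=3, G=6, C=7
G+C = 13, so %GC = 13/19 × 100 = 68.421%
Salt term: 16.6 × (-0.481) = -7.985
GC term: 0.41 × 68.421 = 28.053; length term: −600/19 = −31.579
Tm = 81.5 + (-7.985) + 28.053 − 31.579 = 69.989 → 70.0°C

70.0°C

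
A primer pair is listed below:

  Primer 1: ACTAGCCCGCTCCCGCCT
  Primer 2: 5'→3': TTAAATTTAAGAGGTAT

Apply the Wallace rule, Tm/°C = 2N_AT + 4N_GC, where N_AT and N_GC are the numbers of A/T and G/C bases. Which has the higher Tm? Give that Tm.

Primer 1, 62°C

Primer 1: A+T=5, G+C=13 → Tm = 2(5)+4(13) = 62°C
Primer 2: A+T=14, G+C=3 → Tm = 2(14)+4(3) = 40°C
62°C vs 40°C → primer 1 is higher.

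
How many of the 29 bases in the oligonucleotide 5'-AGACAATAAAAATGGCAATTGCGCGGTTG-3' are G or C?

12

Base counts: G=8, C=4, T=6, A=11
Total G or C: 8 + 4 = 12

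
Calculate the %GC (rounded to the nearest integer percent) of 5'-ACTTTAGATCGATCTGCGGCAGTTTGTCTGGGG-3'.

52%

Scanning the sequence gives T=11, A=5, G=11, C=6.
G+C = 11 + 6 = 17 out of 33 bases
%GC = 17/33 × 100 = 51.52% ≈ 52%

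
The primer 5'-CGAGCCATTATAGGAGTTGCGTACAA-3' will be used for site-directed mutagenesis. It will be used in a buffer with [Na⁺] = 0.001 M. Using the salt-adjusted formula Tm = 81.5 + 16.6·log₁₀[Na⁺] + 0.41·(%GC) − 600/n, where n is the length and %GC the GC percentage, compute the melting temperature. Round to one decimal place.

27.5°C

Length n = 26. Counting bases: C=5, A=8, T=6, G=7
G+C = 12, so %GC = 12/26 × 100 = 46.154%
Salt term: 16.6 × (-3) = -49.8
GC term: 0.41 × 46.154 = 18.923; length term: −600/26 = −23.077
Tm = 81.5 + (-49.8) + 18.923 − 23.077 = 27.546 → 27.5°C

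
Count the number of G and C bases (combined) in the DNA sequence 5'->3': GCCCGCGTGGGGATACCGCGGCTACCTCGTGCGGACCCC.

30

C=16, G=14, A=4, T=5
Total G or C: 14 + 16 = 30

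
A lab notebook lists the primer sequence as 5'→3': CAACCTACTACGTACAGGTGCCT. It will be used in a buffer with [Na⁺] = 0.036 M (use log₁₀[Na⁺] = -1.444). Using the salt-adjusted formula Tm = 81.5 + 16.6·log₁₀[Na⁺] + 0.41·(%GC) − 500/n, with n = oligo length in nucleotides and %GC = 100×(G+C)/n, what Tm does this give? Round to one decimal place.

57.2°C

Length n = 23. Counting bases: T=5, G=4, A=6, C=8
G+C = 12, so %GC = 12/23 × 100 = 52.174%
Salt term: 16.6 × (-1.444) = -23.97
GC term: 0.41 × 52.174 = 21.391; length term: −500/23 = −21.739
Tm = 81.5 + (-23.97) + 21.391 − 21.739 = 57.182 → 57.2°C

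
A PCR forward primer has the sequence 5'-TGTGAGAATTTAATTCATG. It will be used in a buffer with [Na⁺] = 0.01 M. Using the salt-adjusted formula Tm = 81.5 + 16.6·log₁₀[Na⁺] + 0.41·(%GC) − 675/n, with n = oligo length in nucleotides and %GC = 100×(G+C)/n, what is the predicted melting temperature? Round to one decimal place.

23.6°C

Length n = 19. Scanning the sequence gives C=1, A=6, T=8, G=4.
G+C = 5, so %GC = 5/19 × 100 = 26.316%
Salt term: 16.6 × (-2) = -33.2
GC term: 0.41 × 26.316 = 10.79; length term: −675/19 = −35.526
Tm = 81.5 + (-33.2) + 10.79 − 35.526 = 23.564 → 23.6°C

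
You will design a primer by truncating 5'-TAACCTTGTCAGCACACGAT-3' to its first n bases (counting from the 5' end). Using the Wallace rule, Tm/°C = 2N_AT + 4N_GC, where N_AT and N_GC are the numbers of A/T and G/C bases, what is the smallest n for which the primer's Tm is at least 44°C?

First 14 bases: TAACCTTGTCAGCA → Tm = 40°C (< 44°C)
First 15 bases: TAACCTTGTCAGCAC → Tm = 44°C (≥ 44°C)
Since every base adds ≥2°C, Tm only increases with n, so the threshold is first crossed at n = 15.

n = 15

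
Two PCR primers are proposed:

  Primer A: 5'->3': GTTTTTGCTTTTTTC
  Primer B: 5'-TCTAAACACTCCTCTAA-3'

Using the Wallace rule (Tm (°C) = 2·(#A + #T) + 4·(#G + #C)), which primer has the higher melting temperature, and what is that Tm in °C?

Primer A: A+T=11, G+C=4 → Tm = 2(11)+4(4) = 38°C
Primer B: A+T=11, G+C=6 → Tm = 2(11)+4(6) = 46°C
38°C vs 46°C → primer B is higher.

Primer B, 46°C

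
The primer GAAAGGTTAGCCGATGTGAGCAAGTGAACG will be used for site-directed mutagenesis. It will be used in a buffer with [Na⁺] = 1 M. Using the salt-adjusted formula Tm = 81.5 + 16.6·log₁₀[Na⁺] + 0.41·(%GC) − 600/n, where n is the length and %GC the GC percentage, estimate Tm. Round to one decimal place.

82.0°C

Length n = 30. C=4, A=10, G=11, T=5
G+C = 15, so %GC = 15/30 × 100 = 50%
Salt term: 16.6 × (0) = 0
GC term: 0.41 × 50 = 20.5; length term: −600/30 = −20
Tm = 81.5 + (0) + 20.5 − 20 = 82 → 82.0°C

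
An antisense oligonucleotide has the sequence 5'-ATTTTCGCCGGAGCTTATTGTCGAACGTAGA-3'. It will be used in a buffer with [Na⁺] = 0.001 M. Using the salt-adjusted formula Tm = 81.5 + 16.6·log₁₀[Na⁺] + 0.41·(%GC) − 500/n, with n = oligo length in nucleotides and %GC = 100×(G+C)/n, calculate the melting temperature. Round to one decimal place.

34.1°C

Length n = 31. Scanning the sequence gives A=7, C=6, G=8, T=10.
G+C = 14, so %GC = 14/31 × 100 = 45.161%
Salt term: 16.6 × (-3) = -49.8
GC term: 0.41 × 45.161 = 18.516; length term: −500/31 = −16.129
Tm = 81.5 + (-49.8) + 18.516 − 16.129 = 34.087 → 34.1°C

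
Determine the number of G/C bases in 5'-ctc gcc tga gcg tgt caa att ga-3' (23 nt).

G=6, T=6, A=5, C=6
Total G or C: 6 + 6 = 12

12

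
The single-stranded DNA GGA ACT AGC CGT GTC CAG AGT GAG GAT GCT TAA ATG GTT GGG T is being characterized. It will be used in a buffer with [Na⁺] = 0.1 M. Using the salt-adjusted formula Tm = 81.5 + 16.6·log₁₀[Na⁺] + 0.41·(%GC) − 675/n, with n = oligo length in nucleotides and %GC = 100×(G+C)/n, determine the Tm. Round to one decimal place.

70.2°C

Length n = 43. Base counts: T=11, C=6, G=16, A=10
G+C = 22, so %GC = 22/43 × 100 = 51.163%
Salt term: 16.6 × (-1) = -16.6
GC term: 0.41 × 51.163 = 20.977; length term: −675/43 = −15.698
Tm = 81.5 + (-16.6) + 20.977 − 15.698 = 70.179 → 70.2°C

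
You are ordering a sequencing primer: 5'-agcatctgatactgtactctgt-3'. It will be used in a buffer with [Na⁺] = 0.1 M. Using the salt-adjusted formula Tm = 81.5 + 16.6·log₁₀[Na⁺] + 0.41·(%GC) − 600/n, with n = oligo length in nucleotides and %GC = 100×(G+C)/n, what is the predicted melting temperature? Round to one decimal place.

Length n = 22. C=5, T=8, A=5, G=4
G+C = 9, so %GC = 9/22 × 100 = 40.909%
Salt term: 16.6 × (-1) = -16.6
GC term: 0.41 × 40.909 = 16.773; length term: −600/22 = −27.273
Tm = 81.5 + (-16.6) + 16.773 − 27.273 = 54.4 → 54.4°C

54.4°C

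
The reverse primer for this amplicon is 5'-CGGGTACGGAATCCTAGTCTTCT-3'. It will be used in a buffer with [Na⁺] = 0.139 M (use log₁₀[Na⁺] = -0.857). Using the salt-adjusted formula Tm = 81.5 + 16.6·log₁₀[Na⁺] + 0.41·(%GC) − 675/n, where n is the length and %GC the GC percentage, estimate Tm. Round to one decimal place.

59.3°C

Length n = 23. Base counts: C=6, G=6, A=4, T=7
G+C = 12, so %GC = 12/23 × 100 = 52.174%
Salt term: 16.6 × (-0.857) = -14.226
GC term: 0.41 × 52.174 = 21.391; length term: −675/23 = −29.348
Tm = 81.5 + (-14.226) + 21.391 − 29.348 = 59.317 → 59.3°C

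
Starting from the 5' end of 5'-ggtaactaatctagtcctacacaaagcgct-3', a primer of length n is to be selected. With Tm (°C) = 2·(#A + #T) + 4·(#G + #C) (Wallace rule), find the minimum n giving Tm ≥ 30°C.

n = 11

First 10 bases: GGTAACTAAT → Tm = 26°C (< 30°C)
First 11 bases: GGTAACTAATC → Tm = 30°C (≥ 30°C)
Each additional base adds 2°C (A/T) or 4°C (G/C), so Tm is non-decreasing in n; n = 11 is the first length to reach 30°C.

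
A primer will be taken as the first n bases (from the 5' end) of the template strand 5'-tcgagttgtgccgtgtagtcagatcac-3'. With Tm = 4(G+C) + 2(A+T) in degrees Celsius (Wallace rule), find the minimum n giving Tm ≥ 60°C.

n = 20

First 19 bases: TCGAGTTGTGCCGTGTAGT → Tm = 58°C (< 60°C)
First 20 bases: TCGAGTTGTGCCGTGTAGTC → Tm = 62°C (≥ 60°C)
Each additional base adds 2°C (A/T) or 4°C (G/C), so Tm is non-decreasing in n; n = 20 is the first length to reach 60°C.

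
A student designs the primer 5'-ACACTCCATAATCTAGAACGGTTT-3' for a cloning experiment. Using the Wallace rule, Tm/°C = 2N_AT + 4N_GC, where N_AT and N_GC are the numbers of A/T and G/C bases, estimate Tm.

66°C

Scanning the sequence gives G=3, T=7, C=6, A=8.
AT pairs contribute 15, GC pairs contribute 9.
Tm = 2(15) + 4(9) = 30 + 36 = 66°C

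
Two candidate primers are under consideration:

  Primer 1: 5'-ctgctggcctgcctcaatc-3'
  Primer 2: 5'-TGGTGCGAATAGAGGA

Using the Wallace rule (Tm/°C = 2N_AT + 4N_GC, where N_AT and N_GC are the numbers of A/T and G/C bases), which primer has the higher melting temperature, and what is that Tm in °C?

Primer 1: A+T=7, G+C=12 → Tm = 2(7)+4(12) = 62°C
Primer 2: A+T=8, G+C=8 → Tm = 2(8)+4(8) = 48°C
62°C vs 48°C → primer 1 is higher.

Primer 1, 62°C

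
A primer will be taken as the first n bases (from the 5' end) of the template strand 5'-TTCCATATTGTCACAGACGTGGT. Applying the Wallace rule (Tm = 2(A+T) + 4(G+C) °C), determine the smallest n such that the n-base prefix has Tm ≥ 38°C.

First 13 bases: TTCCATATTGTCA → Tm = 34°C (< 38°C)
First 14 bases: TTCCATATTGTCAC → Tm = 38°C (≥ 38°C)
Since every base adds ≥2°C, Tm only increases with n, so the threshold is first crossed at n = 14.

n = 14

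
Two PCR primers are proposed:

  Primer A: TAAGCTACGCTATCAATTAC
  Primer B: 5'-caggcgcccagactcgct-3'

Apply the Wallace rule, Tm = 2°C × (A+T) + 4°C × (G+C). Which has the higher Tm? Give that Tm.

Primer B, 62°C

Primer A: A+T=13, G+C=7 → Tm = 2(13)+4(7) = 54°C
Primer B: A+T=5, G+C=13 → Tm = 2(5)+4(13) = 62°C
54°C vs 62°C → primer B is higher.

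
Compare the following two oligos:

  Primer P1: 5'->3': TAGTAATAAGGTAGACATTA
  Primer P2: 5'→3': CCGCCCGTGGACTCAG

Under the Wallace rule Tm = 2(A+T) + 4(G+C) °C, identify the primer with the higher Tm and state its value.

Primer P1: A+T=15, G+C=5 → Tm = 2(15)+4(5) = 50°C
Primer P2: A+T=4, G+C=12 → Tm = 2(4)+4(12) = 56°C
50°C vs 56°C → primer P2 is higher.

Primer P2, 56°C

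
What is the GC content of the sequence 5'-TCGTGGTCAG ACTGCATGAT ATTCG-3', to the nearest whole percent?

Counting bases: G=7, A=5, C=5, T=8
G+C = 7 + 5 = 12 out of 25 bases
%GC = 12/25 × 100 = 48% ≈ 48%

48%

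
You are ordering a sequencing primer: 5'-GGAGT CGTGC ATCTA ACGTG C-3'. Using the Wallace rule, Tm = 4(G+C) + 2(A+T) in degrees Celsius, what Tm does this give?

66°C

Scanning the sequence gives A=4, C=5, T=5, G=7.
A+T = 9, G+C = 12
Tm = 2×9 + 4×12 = 66°C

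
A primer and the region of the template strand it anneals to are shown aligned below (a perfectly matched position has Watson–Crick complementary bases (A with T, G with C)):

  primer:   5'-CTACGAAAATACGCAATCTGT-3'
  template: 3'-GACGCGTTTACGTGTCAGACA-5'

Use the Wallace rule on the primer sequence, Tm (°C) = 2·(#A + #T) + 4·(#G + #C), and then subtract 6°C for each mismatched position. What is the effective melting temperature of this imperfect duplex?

28°C

Primer base counts: A=8, T=5, G=3, C=5 → A+T=13, G+C=8
Perfect-match Tm = 2(13) + 4(8) = 26 + 32 = 58°C
Mismatches (positions where the bases are not complementary): 5 (at positions 3, 6, 11, 13, 16)
Effective Tm = 58 − 5×6 = 58 − 30 = 28°C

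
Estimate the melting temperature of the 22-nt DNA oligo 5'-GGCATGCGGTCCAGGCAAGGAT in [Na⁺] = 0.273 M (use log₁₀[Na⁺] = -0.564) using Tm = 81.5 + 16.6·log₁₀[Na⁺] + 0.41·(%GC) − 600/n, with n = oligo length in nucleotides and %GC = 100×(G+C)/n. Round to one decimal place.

71.0°C

Length n = 22. G=9, C=5, A=5, T=3
G+C = 14, so %GC = 14/22 × 100 = 63.636%
Salt term: 16.6 × (-0.564) = -9.362
GC term: 0.41 × 63.636 = 26.091; length term: −600/22 = −27.273
Tm = 81.5 + (-9.362) + 26.091 − 27.273 = 70.956 → 71.0°C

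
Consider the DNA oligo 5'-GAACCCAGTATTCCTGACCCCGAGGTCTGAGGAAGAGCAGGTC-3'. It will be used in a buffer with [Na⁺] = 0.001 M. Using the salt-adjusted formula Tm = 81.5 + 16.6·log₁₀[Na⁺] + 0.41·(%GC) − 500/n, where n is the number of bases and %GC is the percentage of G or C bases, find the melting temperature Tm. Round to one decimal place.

43.9°C

Length n = 43. Base counts: C=12, T=7, A=11, G=13
G+C = 25, so %GC = 25/43 × 100 = 58.14%
Salt term: 16.6 × (-3) = -49.8
GC term: 0.41 × 58.14 = 23.837; length term: −500/43 = −11.628
Tm = 81.5 + (-49.8) + 23.837 − 11.628 = 43.909 → 43.9°C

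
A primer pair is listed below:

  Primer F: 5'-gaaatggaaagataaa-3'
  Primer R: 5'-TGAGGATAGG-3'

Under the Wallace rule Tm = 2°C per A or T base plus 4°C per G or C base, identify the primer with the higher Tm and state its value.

Primer F, 40°C

Primer F: A+T=12, G+C=4 → Tm = 2(12)+4(4) = 40°C
Primer R: A+T=5, G+C=5 → Tm = 2(5)+4(5) = 30°C
40°C vs 30°C → primer F is higher.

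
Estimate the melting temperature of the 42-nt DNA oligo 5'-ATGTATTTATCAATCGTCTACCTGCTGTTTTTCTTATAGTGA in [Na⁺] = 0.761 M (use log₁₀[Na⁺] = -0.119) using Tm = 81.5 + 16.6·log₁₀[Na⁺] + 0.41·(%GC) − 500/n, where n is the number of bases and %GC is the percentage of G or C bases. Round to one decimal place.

Length n = 42. Counting bases: T=20, G=6, A=9, C=7
G+C = 13, so %GC = 13/42 × 100 = 30.952%
Salt term: 16.6 × (-0.119) = -1.975
GC term: 0.41 × 30.952 = 12.69; length term: −500/42 = −11.905
Tm = 81.5 + (-1.975) + 12.69 − 11.905 = 80.31 → 80.3°C

80.3°C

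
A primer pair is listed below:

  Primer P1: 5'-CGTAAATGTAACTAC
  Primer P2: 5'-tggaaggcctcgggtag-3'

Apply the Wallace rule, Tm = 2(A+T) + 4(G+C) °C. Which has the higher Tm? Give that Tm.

Primer P1: A+T=10, G+C=5 → Tm = 2(10)+4(5) = 40°C
Primer P2: A+T=6, G+C=11 → Tm = 2(6)+4(11) = 56°C
40°C vs 56°C → primer P2 is higher.

Primer P2, 56°C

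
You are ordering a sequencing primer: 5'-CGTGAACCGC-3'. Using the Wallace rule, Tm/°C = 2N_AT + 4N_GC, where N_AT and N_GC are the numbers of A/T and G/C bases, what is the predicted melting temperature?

T=1, A=2, G=3, C=4
A+T = 3, G+C = 7
Tm = 2(3) + 4(7) = 6 + 28 = 34°C

34°C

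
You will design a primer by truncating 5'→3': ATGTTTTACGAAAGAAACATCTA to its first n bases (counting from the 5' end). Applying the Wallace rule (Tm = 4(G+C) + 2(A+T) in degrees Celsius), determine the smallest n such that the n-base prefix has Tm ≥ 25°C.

n = 10

First 9 bases: ATGTTTTAC → Tm = 22°C (< 25°C)
First 10 bases: ATGTTTTACG → Tm = 26°C (≥ 25°C)
Each additional base adds 2°C (A/T) or 4°C (G/C), so Tm is non-decreasing in n; n = 10 is the first length to reach 25°C.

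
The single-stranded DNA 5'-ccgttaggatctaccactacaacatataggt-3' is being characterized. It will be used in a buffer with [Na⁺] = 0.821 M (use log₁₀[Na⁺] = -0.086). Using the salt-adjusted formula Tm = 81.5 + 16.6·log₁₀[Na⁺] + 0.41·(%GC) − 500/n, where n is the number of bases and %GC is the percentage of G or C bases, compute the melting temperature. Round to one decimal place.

81.1°C

Length n = 31. T=8, C=8, A=10, G=5
G+C = 13, so %GC = 13/31 × 100 = 41.935%
Salt term: 16.6 × (-0.086) = -1.428
GC term: 0.41 × 41.935 = 17.193; length term: −500/31 = −16.129
Tm = 81.5 + (-1.428) + 17.193 − 16.129 = 81.136 → 81.1°C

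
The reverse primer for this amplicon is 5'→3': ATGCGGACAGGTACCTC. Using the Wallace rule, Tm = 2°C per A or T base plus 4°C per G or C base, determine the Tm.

54°C

C=5, T=3, G=5, A=4
So N_AT = 7 and N_GC = 10.
Tm = 2(7) + 4(10) = 14 + 40 = 54°C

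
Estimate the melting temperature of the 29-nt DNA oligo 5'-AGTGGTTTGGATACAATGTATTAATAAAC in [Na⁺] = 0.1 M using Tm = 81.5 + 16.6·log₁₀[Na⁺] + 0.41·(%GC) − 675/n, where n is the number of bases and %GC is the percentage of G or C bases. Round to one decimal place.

Length n = 29. Base counts: G=6, A=11, C=2, T=10
G+C = 8, so %GC = 8/29 × 100 = 27.586%
Salt term: 16.6 × (-1) = -16.6
GC term: 0.41 × 27.586 = 11.31; length term: −675/29 = −23.276
Tm = 81.5 + (-16.6) + 11.31 − 23.276 = 52.934 → 52.9°C

52.9°C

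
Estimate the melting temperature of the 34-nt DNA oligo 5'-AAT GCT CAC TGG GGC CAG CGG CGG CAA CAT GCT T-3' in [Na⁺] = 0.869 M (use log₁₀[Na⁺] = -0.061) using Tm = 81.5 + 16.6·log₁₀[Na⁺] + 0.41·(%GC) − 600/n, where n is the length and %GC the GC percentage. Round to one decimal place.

88.2°C

Length n = 34. T=6, A=7, G=11, C=10
G+C = 21, so %GC = 21/34 × 100 = 61.765%
Salt term: 16.6 × (-0.061) = -1.013
GC term: 0.41 × 61.765 = 25.324; length term: −600/34 = −17.647
Tm = 81.5 + (-1.013) + 25.324 − 17.647 = 88.164 → 88.2°C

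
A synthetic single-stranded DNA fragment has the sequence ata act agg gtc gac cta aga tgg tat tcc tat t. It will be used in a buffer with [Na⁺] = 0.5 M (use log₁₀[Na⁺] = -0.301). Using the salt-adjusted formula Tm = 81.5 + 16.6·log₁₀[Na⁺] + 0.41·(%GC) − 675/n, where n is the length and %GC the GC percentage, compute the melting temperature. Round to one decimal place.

Length n = 34. Base counts: A=10, G=7, T=11, C=6
G+C = 13, so %GC = 13/34 × 100 = 38.235%
Salt term: 16.6 × (-0.301) = -4.997
GC term: 0.41 × 38.235 = 15.676; length term: −675/34 = −19.853
Tm = 81.5 + (-4.997) + 15.676 − 19.853 = 72.326 → 72.3°C

72.3°C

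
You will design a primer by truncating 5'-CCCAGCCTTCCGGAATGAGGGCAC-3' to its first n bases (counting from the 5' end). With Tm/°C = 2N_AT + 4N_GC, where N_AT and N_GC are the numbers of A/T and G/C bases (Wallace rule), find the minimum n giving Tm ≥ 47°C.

n = 14

First 13 bases: CCCAGCCTTCCGG → Tm = 46°C (< 47°C)
First 14 bases: CCCAGCCTTCCGGA → Tm = 48°C (≥ 47°C)
Since every base adds ≥2°C, Tm only increases with n, so the threshold is first crossed at n = 14.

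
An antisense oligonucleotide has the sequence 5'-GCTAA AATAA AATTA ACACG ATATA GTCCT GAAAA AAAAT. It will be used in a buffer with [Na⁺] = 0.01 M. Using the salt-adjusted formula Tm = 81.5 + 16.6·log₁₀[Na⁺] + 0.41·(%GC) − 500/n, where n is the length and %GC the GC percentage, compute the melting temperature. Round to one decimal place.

45.0°C

Length n = 40. Scanning the sequence gives G=4, A=22, T=9, C=5.
G+C = 9, so %GC = 9/40 × 100 = 22.5%
Salt term: 16.6 × (-2) = -33.2
GC term: 0.41 × 22.5 = 9.225; length term: −500/40 = −12.5
Tm = 81.5 + (-33.2) + 9.225 − 12.5 = 45.025 → 45.0°C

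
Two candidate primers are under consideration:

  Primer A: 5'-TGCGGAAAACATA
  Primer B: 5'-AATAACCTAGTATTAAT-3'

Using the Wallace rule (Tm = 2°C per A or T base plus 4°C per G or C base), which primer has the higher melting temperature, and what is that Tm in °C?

Primer A: A+T=8, G+C=5 → Tm = 2(8)+4(5) = 36°C
Primer B: A+T=14, G+C=3 → Tm = 2(14)+4(3) = 40°C
36°C vs 40°C → primer B is higher.

Primer B, 40°C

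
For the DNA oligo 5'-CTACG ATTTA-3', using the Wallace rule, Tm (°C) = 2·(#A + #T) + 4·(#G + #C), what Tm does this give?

Counting bases: T=4, C=2, A=3, G=1
So N_AT = 7 and N_GC = 3.
Tm = 4·3 + 2·7 = 12 + 14 = 26°C

26°C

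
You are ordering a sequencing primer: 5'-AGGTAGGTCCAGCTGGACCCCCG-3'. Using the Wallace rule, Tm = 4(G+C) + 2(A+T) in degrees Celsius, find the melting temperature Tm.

78°C

Scanning the sequence gives C=8, A=4, G=8, T=3.
A+T = 7, G+C = 16
Tm = 2(7) + 4(16) = 14 + 64 = 78°C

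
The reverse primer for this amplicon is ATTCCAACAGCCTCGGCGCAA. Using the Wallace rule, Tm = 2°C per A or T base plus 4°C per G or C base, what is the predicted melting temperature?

66°C

Base counts: G=4, T=3, C=8, A=6
So N_AT = 9 and N_GC = 12.
Tm = 2(9) + 4(12) = 18 + 48 = 66°C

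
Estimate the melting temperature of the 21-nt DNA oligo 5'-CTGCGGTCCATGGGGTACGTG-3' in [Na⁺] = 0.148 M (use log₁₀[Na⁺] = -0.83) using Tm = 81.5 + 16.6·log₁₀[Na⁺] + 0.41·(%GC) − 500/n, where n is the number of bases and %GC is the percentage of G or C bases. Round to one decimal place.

Length n = 21. G=9, A=2, C=5, T=5
G+C = 14, so %GC = 14/21 × 100 = 66.667%
Salt term: 16.6 × (-0.83) = -13.778
GC term: 0.41 × 66.667 = 27.333; length term: −500/21 = −23.81
Tm = 81.5 + (-13.778) + 27.333 − 23.81 = 71.245 → 71.2°C

71.2°C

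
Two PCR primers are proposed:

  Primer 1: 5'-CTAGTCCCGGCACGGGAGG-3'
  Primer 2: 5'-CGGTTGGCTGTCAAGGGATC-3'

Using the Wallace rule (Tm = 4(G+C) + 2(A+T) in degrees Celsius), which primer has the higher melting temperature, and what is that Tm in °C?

Primer 1: A+T=5, G+C=14 → Tm = 2(5)+4(14) = 66°C
Primer 2: A+T=8, G+C=12 → Tm = 2(8)+4(12) = 64°C
66°C vs 64°C → primer 1 is higher.

Primer 1, 66°C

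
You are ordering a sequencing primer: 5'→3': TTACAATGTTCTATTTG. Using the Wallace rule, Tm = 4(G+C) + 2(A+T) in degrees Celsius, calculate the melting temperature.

Base counts: T=9, C=2, A=4, G=2
So N_AT = 13 and N_GC = 4.
Tm = 2×13 + 4×4 = 42°C

42°C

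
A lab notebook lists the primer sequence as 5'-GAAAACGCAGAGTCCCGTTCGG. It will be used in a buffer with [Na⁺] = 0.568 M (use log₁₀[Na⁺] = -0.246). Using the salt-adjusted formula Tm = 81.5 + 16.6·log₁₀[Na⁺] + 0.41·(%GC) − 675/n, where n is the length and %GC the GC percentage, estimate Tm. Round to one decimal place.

71.0°C

Length n = 22. A=6, C=6, T=3, G=7
G+C = 13, so %GC = 13/22 × 100 = 59.091%
Salt term: 16.6 × (-0.246) = -4.084
GC term: 0.41 × 59.091 = 24.227; length term: −675/22 = −30.682
Tm = 81.5 + (-4.084) + 24.227 − 30.682 = 70.961 → 71.0°C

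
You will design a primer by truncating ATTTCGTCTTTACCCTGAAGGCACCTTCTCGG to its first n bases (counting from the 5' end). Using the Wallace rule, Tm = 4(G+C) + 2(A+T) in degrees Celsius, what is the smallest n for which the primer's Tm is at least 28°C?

First 10 bases: ATTTCGTCTT → Tm = 26°C (< 28°C)
First 11 bases: ATTTCGTCTTT → Tm = 28°C (≥ 28°C)
Each additional base adds 2°C (A/T) or 4°C (G/C), so Tm is non-decreasing in n; n = 11 is the first length to reach 28°C.

n = 11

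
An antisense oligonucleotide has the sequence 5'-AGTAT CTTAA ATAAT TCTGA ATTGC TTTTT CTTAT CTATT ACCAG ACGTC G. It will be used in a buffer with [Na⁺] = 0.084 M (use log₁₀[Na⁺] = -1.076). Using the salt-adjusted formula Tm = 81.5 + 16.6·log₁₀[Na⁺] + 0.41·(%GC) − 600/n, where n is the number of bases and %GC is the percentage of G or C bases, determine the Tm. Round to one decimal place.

63.9°C

Length n = 51. Counting bases: G=6, T=22, C=9, A=14
G+C = 15, so %GC = 15/51 × 100 = 29.412%
Salt term: 16.6 × (-1.076) = -17.862
GC term: 0.41 × 29.412 = 12.059; length term: −600/51 = −11.765
Tm = 81.5 + (-17.862) + 12.059 − 11.765 = 63.932 → 63.9°C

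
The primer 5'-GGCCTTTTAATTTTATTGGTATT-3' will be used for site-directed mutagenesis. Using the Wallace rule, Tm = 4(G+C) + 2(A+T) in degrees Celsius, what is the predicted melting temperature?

58°C

T=13, C=2, A=4, G=4
A+T = 17, G+C = 6
Tm = 2(17) + 4(6) = 34 + 24 = 58°C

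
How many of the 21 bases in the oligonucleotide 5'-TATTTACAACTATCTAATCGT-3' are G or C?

Counting bases: T=9, A=7, C=4, G=1
Total G or C: 1 + 4 = 5

5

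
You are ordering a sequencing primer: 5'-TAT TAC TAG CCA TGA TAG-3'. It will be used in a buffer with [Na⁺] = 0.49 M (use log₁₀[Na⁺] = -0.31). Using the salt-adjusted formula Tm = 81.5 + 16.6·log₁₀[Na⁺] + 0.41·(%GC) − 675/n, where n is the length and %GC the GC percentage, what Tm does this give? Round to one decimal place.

Length n = 18. Base counts: G=3, C=3, T=6, A=6
G+C = 6, so %GC = 6/18 × 100 = 33.333%
Salt term: 16.6 × (-0.31) = -5.146
GC term: 0.41 × 33.333 = 13.667; length term: −675/18 = −37.5
Tm = 81.5 + (-5.146) + 13.667 − 37.5 = 52.521 → 52.5°C

52.5°C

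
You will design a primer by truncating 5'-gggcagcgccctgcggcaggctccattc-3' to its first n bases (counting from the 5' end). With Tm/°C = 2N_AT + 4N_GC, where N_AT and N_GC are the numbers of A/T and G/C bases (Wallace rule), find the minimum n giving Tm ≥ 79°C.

n = 22

First 21 bases: GGGCAGCGCCCTGCGGCAGGC → Tm = 78°C (< 79°C)
First 22 bases: GGGCAGCGCCCTGCGGCAGGCT → Tm = 80°C (≥ 79°C)
Since every base adds ≥2°C, Tm only increases with n, so the threshold is first crossed at n = 22.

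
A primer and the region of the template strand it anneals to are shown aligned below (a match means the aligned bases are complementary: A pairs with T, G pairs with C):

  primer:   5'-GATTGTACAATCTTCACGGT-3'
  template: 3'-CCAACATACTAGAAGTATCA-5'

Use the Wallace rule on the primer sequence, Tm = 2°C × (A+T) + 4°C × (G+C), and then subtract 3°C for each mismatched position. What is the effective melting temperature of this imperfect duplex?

41°C

Primer base counts: A=5, T=7, G=4, C=4 → A+T=12, G+C=8
Perfect-match Tm = 2(12) + 4(8) = 24 + 32 = 56°C
Mismatches (positions where the bases are not complementary): 5 (at positions 2, 8, 9, 17, 18)
Effective Tm = 56 − 5×3 = 56 − 15 = 41°C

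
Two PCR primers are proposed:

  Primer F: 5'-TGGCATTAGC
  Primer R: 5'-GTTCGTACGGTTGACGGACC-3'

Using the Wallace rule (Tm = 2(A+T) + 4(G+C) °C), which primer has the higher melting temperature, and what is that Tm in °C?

Primer R, 64°C

Primer F: A+T=5, G+C=5 → Tm = 2(5)+4(5) = 30°C
Primer R: A+T=8, G+C=12 → Tm = 2(8)+4(12) = 64°C
30°C vs 64°C → primer R is higher.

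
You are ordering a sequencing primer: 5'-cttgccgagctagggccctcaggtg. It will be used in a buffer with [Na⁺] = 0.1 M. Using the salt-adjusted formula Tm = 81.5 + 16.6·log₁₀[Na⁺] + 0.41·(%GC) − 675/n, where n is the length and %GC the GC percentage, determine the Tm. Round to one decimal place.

Length n = 25. Base counts: A=3, C=8, G=9, T=5
G+C = 17, so %GC = 17/25 × 100 = 68%
Salt term: 16.6 × (-1) = -16.6
GC term: 0.41 × 68 = 27.88; length term: −675/25 = −27
Tm = 81.5 + (-16.6) + 27.88 − 27 = 65.78 → 65.8°C

65.8°C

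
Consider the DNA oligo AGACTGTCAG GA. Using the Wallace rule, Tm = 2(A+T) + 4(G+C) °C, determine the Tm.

Counting bases: G=4, C=2, T=2, A=4
AT pairs contribute 6, GC pairs contribute 6.
Tm = 2×6 + 4×6 = 36°C

36°C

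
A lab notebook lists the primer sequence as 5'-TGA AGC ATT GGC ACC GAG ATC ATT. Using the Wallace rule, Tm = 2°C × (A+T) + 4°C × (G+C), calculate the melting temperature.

Base counts: C=5, A=7, T=6, G=6
AT pairs contribute 13, GC pairs contribute 11.
Tm = 4·11 + 2·13 = 44 + 26 = 70°C

70°C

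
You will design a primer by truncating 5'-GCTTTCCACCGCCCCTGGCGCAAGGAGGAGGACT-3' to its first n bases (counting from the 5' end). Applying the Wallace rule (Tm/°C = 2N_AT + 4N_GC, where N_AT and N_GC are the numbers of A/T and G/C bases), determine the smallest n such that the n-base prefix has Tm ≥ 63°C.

First 18 bases: GCTTTCCACCGCCCCTGG → Tm = 62°C (< 63°C)
First 19 bases: GCTTTCCACCGCCCCTGGC → Tm = 66°C (≥ 63°C)
Since every base adds ≥2°C, Tm only increases with n, so the threshold is first crossed at n = 19.

n = 19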